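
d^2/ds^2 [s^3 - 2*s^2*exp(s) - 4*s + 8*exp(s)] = -2*s^2*exp(s) - 8*s*exp(s) + 6*s + 4*exp(s)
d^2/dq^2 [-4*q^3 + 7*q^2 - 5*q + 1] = 14 - 24*q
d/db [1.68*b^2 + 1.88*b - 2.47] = 3.36*b + 1.88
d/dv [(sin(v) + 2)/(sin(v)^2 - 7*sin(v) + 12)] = (-4*sin(v) + cos(v)^2 + 25)*cos(v)/(sin(v)^2 - 7*sin(v) + 12)^2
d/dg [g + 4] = 1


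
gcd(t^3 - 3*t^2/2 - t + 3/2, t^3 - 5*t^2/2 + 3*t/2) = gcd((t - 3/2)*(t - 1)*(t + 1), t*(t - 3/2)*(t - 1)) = t^2 - 5*t/2 + 3/2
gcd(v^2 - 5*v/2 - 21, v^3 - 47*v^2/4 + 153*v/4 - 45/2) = v - 6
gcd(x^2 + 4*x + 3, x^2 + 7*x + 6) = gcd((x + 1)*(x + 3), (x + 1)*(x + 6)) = x + 1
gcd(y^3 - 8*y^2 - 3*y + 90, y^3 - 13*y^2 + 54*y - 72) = y - 6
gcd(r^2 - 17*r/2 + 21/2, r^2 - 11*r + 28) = r - 7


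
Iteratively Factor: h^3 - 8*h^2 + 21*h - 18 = (h - 2)*(h^2 - 6*h + 9) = (h - 3)*(h - 2)*(h - 3)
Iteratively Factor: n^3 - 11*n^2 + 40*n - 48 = (n - 4)*(n^2 - 7*n + 12) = (n - 4)*(n - 3)*(n - 4)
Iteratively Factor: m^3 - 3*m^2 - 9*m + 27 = (m + 3)*(m^2 - 6*m + 9) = (m - 3)*(m + 3)*(m - 3)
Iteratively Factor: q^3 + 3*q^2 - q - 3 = (q + 3)*(q^2 - 1) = (q - 1)*(q + 3)*(q + 1)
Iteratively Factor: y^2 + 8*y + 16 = (y + 4)*(y + 4)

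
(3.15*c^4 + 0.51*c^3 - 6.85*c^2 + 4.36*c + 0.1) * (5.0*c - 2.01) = 15.75*c^5 - 3.7815*c^4 - 35.2751*c^3 + 35.5685*c^2 - 8.2636*c - 0.201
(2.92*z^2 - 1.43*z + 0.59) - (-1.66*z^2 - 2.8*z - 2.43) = 4.58*z^2 + 1.37*z + 3.02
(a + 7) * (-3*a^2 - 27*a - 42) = -3*a^3 - 48*a^2 - 231*a - 294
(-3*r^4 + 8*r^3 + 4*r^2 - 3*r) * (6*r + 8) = -18*r^5 + 24*r^4 + 88*r^3 + 14*r^2 - 24*r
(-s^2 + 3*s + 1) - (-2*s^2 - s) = s^2 + 4*s + 1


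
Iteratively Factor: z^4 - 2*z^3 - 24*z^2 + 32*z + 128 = (z + 2)*(z^3 - 4*z^2 - 16*z + 64) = (z - 4)*(z + 2)*(z^2 - 16) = (z - 4)*(z + 2)*(z + 4)*(z - 4)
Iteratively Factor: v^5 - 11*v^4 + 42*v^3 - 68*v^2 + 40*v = (v - 2)*(v^4 - 9*v^3 + 24*v^2 - 20*v) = (v - 5)*(v - 2)*(v^3 - 4*v^2 + 4*v) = v*(v - 5)*(v - 2)*(v^2 - 4*v + 4) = v*(v - 5)*(v - 2)^2*(v - 2)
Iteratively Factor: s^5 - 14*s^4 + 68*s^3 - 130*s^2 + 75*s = (s)*(s^4 - 14*s^3 + 68*s^2 - 130*s + 75) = s*(s - 5)*(s^3 - 9*s^2 + 23*s - 15) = s*(s - 5)*(s - 3)*(s^2 - 6*s + 5) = s*(s - 5)*(s - 3)*(s - 1)*(s - 5)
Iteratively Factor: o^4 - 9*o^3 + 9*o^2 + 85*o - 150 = (o + 3)*(o^3 - 12*o^2 + 45*o - 50) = (o - 5)*(o + 3)*(o^2 - 7*o + 10) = (o - 5)^2*(o + 3)*(o - 2)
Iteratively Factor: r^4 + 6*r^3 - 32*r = (r - 2)*(r^3 + 8*r^2 + 16*r) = (r - 2)*(r + 4)*(r^2 + 4*r) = r*(r - 2)*(r + 4)*(r + 4)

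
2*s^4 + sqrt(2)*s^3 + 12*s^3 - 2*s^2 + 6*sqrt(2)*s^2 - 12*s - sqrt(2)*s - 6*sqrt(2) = (s - 1)*(s + 6)*(sqrt(2)*s + 1)*(sqrt(2)*s + sqrt(2))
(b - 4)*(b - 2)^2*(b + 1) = b^4 - 7*b^3 + 12*b^2 + 4*b - 16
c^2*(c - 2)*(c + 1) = c^4 - c^3 - 2*c^2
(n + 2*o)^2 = n^2 + 4*n*o + 4*o^2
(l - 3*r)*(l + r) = l^2 - 2*l*r - 3*r^2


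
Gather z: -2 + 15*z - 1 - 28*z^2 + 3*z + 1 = -28*z^2 + 18*z - 2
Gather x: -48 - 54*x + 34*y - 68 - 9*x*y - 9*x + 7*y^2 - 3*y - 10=x*(-9*y - 63) + 7*y^2 + 31*y - 126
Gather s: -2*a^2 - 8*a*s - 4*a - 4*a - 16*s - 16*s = -2*a^2 - 8*a + s*(-8*a - 32)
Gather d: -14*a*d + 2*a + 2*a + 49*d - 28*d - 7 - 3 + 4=4*a + d*(21 - 14*a) - 6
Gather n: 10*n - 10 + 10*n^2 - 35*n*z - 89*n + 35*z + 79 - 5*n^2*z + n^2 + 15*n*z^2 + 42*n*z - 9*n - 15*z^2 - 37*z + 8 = n^2*(11 - 5*z) + n*(15*z^2 + 7*z - 88) - 15*z^2 - 2*z + 77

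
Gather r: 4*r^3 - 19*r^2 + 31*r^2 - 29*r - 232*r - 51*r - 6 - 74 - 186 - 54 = 4*r^3 + 12*r^2 - 312*r - 320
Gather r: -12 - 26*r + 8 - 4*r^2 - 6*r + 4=-4*r^2 - 32*r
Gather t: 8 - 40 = -32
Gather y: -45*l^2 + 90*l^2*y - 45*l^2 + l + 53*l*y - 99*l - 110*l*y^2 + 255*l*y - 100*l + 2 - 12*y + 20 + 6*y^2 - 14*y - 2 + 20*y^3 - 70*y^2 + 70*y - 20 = -90*l^2 - 198*l + 20*y^3 + y^2*(-110*l - 64) + y*(90*l^2 + 308*l + 44)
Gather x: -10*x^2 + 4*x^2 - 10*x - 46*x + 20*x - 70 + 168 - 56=-6*x^2 - 36*x + 42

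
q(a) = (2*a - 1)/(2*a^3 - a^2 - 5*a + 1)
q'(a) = (2*a - 1)*(-6*a^2 + 2*a + 5)/(2*a^3 - a^2 - 5*a + 1)^2 + 2/(2*a^3 - a^2 - 5*a + 1)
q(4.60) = 0.05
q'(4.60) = -0.03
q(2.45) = 0.32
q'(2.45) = -0.52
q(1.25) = -0.52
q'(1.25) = -1.02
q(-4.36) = 0.06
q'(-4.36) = 0.03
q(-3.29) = 0.12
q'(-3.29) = 0.09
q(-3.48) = 0.10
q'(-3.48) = 0.07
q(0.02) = -1.07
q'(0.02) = -3.75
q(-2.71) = 0.20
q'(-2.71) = 0.21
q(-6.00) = 0.03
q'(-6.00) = 0.01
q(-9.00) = 0.01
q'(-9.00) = 0.00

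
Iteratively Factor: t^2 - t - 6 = (t + 2)*(t - 3)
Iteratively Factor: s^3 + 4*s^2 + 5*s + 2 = (s + 2)*(s^2 + 2*s + 1) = (s + 1)*(s + 2)*(s + 1)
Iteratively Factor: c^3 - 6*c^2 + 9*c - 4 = (c - 1)*(c^2 - 5*c + 4) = (c - 1)^2*(c - 4)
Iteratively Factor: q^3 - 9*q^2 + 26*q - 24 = (q - 2)*(q^2 - 7*q + 12) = (q - 3)*(q - 2)*(q - 4)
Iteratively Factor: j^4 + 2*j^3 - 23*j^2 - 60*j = (j)*(j^3 + 2*j^2 - 23*j - 60) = j*(j + 4)*(j^2 - 2*j - 15) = j*(j + 3)*(j + 4)*(j - 5)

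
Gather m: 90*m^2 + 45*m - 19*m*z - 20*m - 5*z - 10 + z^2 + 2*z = 90*m^2 + m*(25 - 19*z) + z^2 - 3*z - 10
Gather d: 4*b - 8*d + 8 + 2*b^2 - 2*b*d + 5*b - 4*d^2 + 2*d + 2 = 2*b^2 + 9*b - 4*d^2 + d*(-2*b - 6) + 10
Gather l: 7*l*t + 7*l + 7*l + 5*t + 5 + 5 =l*(7*t + 14) + 5*t + 10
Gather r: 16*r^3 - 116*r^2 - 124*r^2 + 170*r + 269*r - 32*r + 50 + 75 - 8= 16*r^3 - 240*r^2 + 407*r + 117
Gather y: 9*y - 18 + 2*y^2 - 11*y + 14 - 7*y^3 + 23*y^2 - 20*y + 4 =-7*y^3 + 25*y^2 - 22*y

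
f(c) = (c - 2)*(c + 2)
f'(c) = 2*c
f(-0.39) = -3.85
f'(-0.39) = -0.78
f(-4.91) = 20.11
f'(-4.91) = -9.82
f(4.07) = 12.56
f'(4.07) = 8.14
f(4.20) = 13.64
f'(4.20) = 8.40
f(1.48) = -1.81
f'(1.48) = 2.96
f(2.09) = 0.37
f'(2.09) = 4.18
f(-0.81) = -3.34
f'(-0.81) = -1.62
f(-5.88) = 30.57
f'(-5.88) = -11.76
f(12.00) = 140.00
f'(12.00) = 24.00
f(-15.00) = 221.00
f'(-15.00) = -30.00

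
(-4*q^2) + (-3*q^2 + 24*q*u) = -7*q^2 + 24*q*u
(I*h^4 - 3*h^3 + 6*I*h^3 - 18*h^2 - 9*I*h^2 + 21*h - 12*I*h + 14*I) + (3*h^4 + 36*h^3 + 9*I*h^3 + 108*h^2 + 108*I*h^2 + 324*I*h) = 3*h^4 + I*h^4 + 33*h^3 + 15*I*h^3 + 90*h^2 + 99*I*h^2 + 21*h + 312*I*h + 14*I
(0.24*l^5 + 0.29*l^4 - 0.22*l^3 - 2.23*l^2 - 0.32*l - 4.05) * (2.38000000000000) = 0.5712*l^5 + 0.6902*l^4 - 0.5236*l^3 - 5.3074*l^2 - 0.7616*l - 9.639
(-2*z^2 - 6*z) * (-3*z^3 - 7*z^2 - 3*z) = 6*z^5 + 32*z^4 + 48*z^3 + 18*z^2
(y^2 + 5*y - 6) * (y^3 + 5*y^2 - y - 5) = y^5 + 10*y^4 + 18*y^3 - 40*y^2 - 19*y + 30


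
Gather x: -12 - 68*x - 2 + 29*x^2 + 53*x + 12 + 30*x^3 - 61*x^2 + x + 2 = 30*x^3 - 32*x^2 - 14*x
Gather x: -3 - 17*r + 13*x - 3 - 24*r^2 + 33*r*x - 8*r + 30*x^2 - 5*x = -24*r^2 - 25*r + 30*x^2 + x*(33*r + 8) - 6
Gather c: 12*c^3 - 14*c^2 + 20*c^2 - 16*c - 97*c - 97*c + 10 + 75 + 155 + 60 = 12*c^3 + 6*c^2 - 210*c + 300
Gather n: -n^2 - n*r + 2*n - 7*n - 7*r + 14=-n^2 + n*(-r - 5) - 7*r + 14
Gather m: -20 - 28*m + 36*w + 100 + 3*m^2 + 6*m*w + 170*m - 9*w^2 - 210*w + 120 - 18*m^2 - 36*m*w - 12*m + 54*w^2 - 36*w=-15*m^2 + m*(130 - 30*w) + 45*w^2 - 210*w + 200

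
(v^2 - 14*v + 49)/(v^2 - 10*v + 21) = (v - 7)/(v - 3)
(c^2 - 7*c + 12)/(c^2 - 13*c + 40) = (c^2 - 7*c + 12)/(c^2 - 13*c + 40)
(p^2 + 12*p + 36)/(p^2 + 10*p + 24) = (p + 6)/(p + 4)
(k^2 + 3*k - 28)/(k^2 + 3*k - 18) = (k^2 + 3*k - 28)/(k^2 + 3*k - 18)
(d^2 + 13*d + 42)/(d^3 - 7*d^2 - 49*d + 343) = (d + 6)/(d^2 - 14*d + 49)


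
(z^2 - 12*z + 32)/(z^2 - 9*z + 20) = (z - 8)/(z - 5)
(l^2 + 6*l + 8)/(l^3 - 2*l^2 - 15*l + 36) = (l + 2)/(l^2 - 6*l + 9)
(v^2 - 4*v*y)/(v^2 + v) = (v - 4*y)/(v + 1)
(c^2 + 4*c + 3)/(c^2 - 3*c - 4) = (c + 3)/(c - 4)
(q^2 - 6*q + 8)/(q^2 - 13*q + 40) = (q^2 - 6*q + 8)/(q^2 - 13*q + 40)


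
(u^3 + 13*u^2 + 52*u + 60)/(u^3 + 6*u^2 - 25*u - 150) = (u + 2)/(u - 5)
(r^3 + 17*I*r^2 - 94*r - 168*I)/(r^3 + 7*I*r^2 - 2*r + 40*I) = (r^2 + 13*I*r - 42)/(r^2 + 3*I*r + 10)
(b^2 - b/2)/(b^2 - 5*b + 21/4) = 2*b*(2*b - 1)/(4*b^2 - 20*b + 21)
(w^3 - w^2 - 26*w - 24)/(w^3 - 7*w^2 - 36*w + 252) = (w^2 + 5*w + 4)/(w^2 - w - 42)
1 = 1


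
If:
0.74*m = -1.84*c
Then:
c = -0.402173913043478*m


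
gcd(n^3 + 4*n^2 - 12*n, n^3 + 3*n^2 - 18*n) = n^2 + 6*n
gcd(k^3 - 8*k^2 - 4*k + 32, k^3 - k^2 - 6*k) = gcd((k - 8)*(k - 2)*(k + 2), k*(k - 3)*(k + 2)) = k + 2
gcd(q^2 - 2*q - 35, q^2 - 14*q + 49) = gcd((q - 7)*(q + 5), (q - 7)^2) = q - 7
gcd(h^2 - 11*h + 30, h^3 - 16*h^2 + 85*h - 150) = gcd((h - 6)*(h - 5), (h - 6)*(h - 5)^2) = h^2 - 11*h + 30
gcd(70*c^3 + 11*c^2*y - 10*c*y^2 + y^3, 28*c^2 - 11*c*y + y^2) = -7*c + y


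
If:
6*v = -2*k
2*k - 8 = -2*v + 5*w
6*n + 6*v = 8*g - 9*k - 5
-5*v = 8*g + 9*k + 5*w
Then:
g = -65*w/16 - 11/2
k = 15*w/4 + 6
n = -235*w/24 - 91/6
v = -5*w/4 - 2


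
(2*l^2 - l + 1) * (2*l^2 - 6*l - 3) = 4*l^4 - 14*l^3 + 2*l^2 - 3*l - 3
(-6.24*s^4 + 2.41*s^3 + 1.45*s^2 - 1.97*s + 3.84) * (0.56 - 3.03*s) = 18.9072*s^5 - 10.7967*s^4 - 3.0439*s^3 + 6.7811*s^2 - 12.7384*s + 2.1504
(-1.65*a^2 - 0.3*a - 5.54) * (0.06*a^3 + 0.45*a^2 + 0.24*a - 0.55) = -0.099*a^5 - 0.7605*a^4 - 0.8634*a^3 - 1.6575*a^2 - 1.1646*a + 3.047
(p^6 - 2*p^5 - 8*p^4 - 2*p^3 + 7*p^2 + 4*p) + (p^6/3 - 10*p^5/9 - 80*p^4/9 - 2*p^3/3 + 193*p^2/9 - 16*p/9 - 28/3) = 4*p^6/3 - 28*p^5/9 - 152*p^4/9 - 8*p^3/3 + 256*p^2/9 + 20*p/9 - 28/3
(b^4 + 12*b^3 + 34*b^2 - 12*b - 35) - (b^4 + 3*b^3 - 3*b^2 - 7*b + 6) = 9*b^3 + 37*b^2 - 5*b - 41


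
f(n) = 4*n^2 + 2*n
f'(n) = 8*n + 2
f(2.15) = 22.79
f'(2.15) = 19.20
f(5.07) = 112.96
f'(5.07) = 42.56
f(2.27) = 25.15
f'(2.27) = 20.16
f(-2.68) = 23.37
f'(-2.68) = -19.44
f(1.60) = 13.44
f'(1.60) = 14.80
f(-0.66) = 0.42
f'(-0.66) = -3.28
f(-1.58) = 6.83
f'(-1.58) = -10.64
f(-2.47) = 19.46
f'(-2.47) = -17.76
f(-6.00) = 132.00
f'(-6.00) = -46.00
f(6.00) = 156.00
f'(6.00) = 50.00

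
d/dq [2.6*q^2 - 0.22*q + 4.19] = 5.2*q - 0.22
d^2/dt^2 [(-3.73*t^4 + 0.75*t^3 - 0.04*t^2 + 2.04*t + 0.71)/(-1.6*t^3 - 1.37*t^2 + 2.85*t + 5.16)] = (-2.8421709430404e-14*t^7 + 51.512074*t^6 + 45.5321699999998*t^5 - 98.278026*t^4 + 808.638578*t^3 + 936.60459*t^2 - 224.879598*t + 40.558314)/(4.096*t^9 + 10.5216*t^8 - 12.87888*t^7 - 74.540647*t^6 - 44.923815*t^5 + 145.506663*t^4 + 225.537075*t^3 - 16.305084*t^2 - 227.64888*t - 137.388096)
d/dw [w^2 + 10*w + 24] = 2*w + 10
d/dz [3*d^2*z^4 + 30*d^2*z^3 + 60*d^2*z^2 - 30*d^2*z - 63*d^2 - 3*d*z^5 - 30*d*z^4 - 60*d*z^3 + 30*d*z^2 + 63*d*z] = 3*d*(4*d*z^3 + 30*d*z^2 + 40*d*z - 10*d - 5*z^4 - 40*z^3 - 60*z^2 + 20*z + 21)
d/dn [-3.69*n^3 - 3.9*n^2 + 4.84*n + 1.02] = -11.07*n^2 - 7.8*n + 4.84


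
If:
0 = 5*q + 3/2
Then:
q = -3/10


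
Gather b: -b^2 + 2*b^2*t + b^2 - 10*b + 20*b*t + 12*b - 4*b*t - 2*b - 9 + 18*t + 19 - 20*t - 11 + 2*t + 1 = 2*b^2*t + 16*b*t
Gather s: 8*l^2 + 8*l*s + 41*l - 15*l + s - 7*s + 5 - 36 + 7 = 8*l^2 + 26*l + s*(8*l - 6) - 24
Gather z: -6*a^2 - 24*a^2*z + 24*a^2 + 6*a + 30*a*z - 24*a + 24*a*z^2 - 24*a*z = 18*a^2 + 24*a*z^2 - 18*a + z*(-24*a^2 + 6*a)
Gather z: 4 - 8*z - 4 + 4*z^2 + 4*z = 4*z^2 - 4*z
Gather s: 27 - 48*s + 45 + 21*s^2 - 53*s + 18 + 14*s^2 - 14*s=35*s^2 - 115*s + 90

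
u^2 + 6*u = u*(u + 6)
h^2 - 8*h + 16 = (h - 4)^2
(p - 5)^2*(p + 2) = p^3 - 8*p^2 + 5*p + 50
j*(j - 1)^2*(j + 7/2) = j^4 + 3*j^3/2 - 6*j^2 + 7*j/2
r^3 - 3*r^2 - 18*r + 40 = (r - 5)*(r - 2)*(r + 4)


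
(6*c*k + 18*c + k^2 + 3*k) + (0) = 6*c*k + 18*c + k^2 + 3*k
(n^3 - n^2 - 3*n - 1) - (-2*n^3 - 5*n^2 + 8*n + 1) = 3*n^3 + 4*n^2 - 11*n - 2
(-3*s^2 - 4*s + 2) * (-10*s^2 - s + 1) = 30*s^4 + 43*s^3 - 19*s^2 - 6*s + 2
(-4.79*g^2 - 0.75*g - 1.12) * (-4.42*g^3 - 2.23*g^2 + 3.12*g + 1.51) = 21.1718*g^5 + 13.9967*g^4 - 8.3219*g^3 - 7.0753*g^2 - 4.6269*g - 1.6912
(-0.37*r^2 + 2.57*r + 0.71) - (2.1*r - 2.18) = -0.37*r^2 + 0.47*r + 2.89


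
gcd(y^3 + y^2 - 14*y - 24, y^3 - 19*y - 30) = y^2 + 5*y + 6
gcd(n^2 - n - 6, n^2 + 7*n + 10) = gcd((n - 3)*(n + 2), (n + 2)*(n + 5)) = n + 2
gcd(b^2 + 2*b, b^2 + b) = b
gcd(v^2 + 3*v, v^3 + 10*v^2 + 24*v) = v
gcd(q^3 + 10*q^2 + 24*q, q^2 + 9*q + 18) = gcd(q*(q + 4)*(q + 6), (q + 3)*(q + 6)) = q + 6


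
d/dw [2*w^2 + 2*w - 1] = 4*w + 2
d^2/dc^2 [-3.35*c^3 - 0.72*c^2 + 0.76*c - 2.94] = -20.1*c - 1.44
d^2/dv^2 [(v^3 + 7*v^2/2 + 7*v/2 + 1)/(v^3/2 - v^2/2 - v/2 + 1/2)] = 18*(v + 2)/(v^4 - 4*v^3 + 6*v^2 - 4*v + 1)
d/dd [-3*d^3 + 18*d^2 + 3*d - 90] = -9*d^2 + 36*d + 3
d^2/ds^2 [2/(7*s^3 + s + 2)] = 4*(-21*s*(7*s^3 + s + 2) + (21*s^2 + 1)^2)/(7*s^3 + s + 2)^3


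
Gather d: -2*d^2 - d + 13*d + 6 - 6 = -2*d^2 + 12*d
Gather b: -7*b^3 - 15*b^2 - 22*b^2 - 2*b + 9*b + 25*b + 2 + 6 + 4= -7*b^3 - 37*b^2 + 32*b + 12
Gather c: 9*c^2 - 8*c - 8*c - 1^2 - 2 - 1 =9*c^2 - 16*c - 4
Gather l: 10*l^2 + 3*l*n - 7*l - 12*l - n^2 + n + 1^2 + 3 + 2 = 10*l^2 + l*(3*n - 19) - n^2 + n + 6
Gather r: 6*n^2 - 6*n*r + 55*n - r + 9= 6*n^2 + 55*n + r*(-6*n - 1) + 9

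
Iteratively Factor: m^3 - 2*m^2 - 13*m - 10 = (m + 1)*(m^2 - 3*m - 10) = (m + 1)*(m + 2)*(m - 5)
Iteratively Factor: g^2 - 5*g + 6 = (g - 2)*(g - 3)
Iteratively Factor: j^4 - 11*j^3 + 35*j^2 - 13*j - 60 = (j - 4)*(j^3 - 7*j^2 + 7*j + 15) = (j - 4)*(j + 1)*(j^2 - 8*j + 15) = (j - 5)*(j - 4)*(j + 1)*(j - 3)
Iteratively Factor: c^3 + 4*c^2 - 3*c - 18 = (c - 2)*(c^2 + 6*c + 9) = (c - 2)*(c + 3)*(c + 3)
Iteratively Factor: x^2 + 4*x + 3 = (x + 1)*(x + 3)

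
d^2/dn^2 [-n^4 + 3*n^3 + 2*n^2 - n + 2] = -12*n^2 + 18*n + 4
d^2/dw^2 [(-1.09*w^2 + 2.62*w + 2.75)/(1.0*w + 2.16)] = -15.989408/(1.0*w^3 + 6.48*w^2 + 13.9968*w + 10.077696)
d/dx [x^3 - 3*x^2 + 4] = 3*x*(x - 2)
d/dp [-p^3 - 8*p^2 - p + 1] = -3*p^2 - 16*p - 1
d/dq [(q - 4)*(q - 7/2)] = 2*q - 15/2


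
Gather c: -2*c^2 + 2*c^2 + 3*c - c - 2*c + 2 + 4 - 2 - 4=0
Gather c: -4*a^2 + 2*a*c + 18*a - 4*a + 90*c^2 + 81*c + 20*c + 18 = -4*a^2 + 14*a + 90*c^2 + c*(2*a + 101) + 18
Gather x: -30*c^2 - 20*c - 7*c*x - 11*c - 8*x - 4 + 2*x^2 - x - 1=-30*c^2 - 31*c + 2*x^2 + x*(-7*c - 9) - 5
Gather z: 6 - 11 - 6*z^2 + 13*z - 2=-6*z^2 + 13*z - 7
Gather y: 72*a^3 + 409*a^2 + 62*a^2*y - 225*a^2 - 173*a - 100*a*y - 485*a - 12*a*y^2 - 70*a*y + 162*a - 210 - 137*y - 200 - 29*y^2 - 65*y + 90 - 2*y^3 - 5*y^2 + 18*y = 72*a^3 + 184*a^2 - 496*a - 2*y^3 + y^2*(-12*a - 34) + y*(62*a^2 - 170*a - 184) - 320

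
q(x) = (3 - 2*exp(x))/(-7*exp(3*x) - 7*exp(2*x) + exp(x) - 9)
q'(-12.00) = 0.00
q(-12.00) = -0.33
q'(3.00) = 0.00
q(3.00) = 0.00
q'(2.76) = -0.00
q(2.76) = 0.00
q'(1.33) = -0.01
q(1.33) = 0.01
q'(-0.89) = 0.15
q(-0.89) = -0.21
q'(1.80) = -0.01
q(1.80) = 0.01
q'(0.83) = 0.00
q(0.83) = 0.01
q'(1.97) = -0.01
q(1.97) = 0.00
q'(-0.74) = 0.17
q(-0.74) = -0.19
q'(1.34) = -0.01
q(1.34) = 0.01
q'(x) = (3 - 2*exp(x))*(21*exp(3*x) + 14*exp(2*x) - exp(x))/(-7*exp(3*x) - 7*exp(2*x) + exp(x) - 9)^2 - 2*exp(x)/(-7*exp(3*x) - 7*exp(2*x) + exp(x) - 9)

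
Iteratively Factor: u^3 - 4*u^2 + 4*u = (u - 2)*(u^2 - 2*u) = (u - 2)^2*(u)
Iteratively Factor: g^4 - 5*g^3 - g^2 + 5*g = (g - 5)*(g^3 - g) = (g - 5)*(g + 1)*(g^2 - g) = (g - 5)*(g - 1)*(g + 1)*(g)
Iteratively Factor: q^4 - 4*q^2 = (q)*(q^3 - 4*q) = q*(q + 2)*(q^2 - 2*q) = q^2*(q + 2)*(q - 2)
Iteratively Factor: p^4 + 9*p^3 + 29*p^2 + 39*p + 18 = (p + 3)*(p^3 + 6*p^2 + 11*p + 6) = (p + 2)*(p + 3)*(p^2 + 4*p + 3) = (p + 1)*(p + 2)*(p + 3)*(p + 3)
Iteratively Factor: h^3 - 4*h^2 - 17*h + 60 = (h - 5)*(h^2 + h - 12) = (h - 5)*(h - 3)*(h + 4)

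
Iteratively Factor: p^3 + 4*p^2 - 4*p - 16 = (p + 4)*(p^2 - 4) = (p + 2)*(p + 4)*(p - 2)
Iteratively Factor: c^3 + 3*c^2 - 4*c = (c)*(c^2 + 3*c - 4) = c*(c - 1)*(c + 4)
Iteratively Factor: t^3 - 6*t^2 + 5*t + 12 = (t + 1)*(t^2 - 7*t + 12) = (t - 3)*(t + 1)*(t - 4)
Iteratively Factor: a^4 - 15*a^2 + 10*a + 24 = (a - 2)*(a^3 + 2*a^2 - 11*a - 12) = (a - 2)*(a + 4)*(a^2 - 2*a - 3) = (a - 3)*(a - 2)*(a + 4)*(a + 1)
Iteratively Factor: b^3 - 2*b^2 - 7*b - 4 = (b - 4)*(b^2 + 2*b + 1) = (b - 4)*(b + 1)*(b + 1)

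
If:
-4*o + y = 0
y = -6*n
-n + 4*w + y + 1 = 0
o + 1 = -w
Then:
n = -3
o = 9/2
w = -11/2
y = 18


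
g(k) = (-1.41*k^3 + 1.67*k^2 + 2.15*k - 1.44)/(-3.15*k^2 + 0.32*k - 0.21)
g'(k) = (6.3*k - 0.32)*(-1.41*k^3 + 1.67*k^2 + 2.15*k - 1.44)/(-3.15*k^2 + 0.32*k - 0.21)^2 + (-4.23*k^2 + 3.34*k + 2.15)/(-3.15*k^2 + 0.32*k - 0.21)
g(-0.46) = 1.89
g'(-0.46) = 6.23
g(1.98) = 0.13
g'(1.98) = 0.52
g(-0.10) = 5.98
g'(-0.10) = 14.30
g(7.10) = 2.59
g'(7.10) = 0.46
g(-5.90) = -2.99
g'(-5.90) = 0.47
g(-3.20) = -1.64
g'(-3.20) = 0.54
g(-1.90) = -0.83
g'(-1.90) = 0.76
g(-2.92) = -1.49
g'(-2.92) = 0.57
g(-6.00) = -3.03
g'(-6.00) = 0.47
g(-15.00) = -7.15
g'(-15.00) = 0.45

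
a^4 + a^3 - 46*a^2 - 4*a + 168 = (a - 6)*(a - 2)*(a + 2)*(a + 7)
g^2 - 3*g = g*(g - 3)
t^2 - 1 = (t - 1)*(t + 1)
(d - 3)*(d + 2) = d^2 - d - 6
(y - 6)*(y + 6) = y^2 - 36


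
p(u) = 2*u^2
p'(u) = 4*u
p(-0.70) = 0.98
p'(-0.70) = -2.80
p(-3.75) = 28.12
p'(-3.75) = -15.00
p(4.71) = 44.37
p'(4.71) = 18.84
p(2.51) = 12.60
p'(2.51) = 10.04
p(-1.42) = 4.03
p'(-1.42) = -5.68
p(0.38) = 0.29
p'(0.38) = 1.52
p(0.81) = 1.31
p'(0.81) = 3.24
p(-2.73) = 14.91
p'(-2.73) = -10.92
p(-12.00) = 288.00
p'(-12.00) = -48.00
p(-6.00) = 72.00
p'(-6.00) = -24.00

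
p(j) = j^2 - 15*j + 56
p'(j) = 2*j - 15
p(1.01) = 41.87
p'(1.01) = -12.98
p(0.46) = 49.31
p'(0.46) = -14.08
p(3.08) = 19.29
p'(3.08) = -8.84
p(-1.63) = 83.11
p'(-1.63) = -18.26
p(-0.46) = 63.11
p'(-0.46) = -15.92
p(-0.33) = 61.06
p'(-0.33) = -15.66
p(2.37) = 26.07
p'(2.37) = -10.26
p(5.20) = 5.04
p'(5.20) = -4.60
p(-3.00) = 110.00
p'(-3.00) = -21.00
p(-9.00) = 272.00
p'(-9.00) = -33.00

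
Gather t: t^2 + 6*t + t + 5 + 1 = t^2 + 7*t + 6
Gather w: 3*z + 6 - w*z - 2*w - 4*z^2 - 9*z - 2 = w*(-z - 2) - 4*z^2 - 6*z + 4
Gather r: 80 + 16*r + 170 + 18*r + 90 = 34*r + 340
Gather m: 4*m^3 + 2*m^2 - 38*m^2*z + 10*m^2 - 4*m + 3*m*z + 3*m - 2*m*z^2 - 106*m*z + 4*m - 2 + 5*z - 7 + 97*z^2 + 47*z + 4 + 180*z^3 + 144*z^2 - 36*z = 4*m^3 + m^2*(12 - 38*z) + m*(-2*z^2 - 103*z + 3) + 180*z^3 + 241*z^2 + 16*z - 5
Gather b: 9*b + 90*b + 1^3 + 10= 99*b + 11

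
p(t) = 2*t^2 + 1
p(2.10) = 9.82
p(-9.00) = 163.00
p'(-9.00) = -36.00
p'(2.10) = 8.40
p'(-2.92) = -11.68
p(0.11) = 1.02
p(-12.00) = 289.00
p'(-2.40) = -9.60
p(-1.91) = 8.30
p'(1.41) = 5.64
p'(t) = 4*t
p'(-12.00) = -48.00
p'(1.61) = 6.44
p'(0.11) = 0.44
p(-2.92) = 18.05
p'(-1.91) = -7.64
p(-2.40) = 12.52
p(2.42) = 12.71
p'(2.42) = 9.68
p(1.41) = 4.98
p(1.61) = 6.18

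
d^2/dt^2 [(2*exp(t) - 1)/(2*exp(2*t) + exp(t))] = (8*exp(3*t) - 20*exp(2*t) - 6*exp(t) - 1)*exp(-t)/(8*exp(3*t) + 12*exp(2*t) + 6*exp(t) + 1)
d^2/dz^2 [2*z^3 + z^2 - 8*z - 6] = 12*z + 2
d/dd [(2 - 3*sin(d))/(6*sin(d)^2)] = (3*sin(d) - 4)*cos(d)/(6*sin(d)^3)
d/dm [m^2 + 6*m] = 2*m + 6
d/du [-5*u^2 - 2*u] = -10*u - 2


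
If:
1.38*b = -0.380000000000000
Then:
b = -0.28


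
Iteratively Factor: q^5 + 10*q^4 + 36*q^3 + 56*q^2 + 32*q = (q + 4)*(q^4 + 6*q^3 + 12*q^2 + 8*q) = (q + 2)*(q + 4)*(q^3 + 4*q^2 + 4*q) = q*(q + 2)*(q + 4)*(q^2 + 4*q + 4) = q*(q + 2)^2*(q + 4)*(q + 2)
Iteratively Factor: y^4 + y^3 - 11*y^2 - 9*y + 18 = (y - 3)*(y^3 + 4*y^2 + y - 6) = (y - 3)*(y + 2)*(y^2 + 2*y - 3) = (y - 3)*(y - 1)*(y + 2)*(y + 3)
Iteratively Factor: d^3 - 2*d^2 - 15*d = (d - 5)*(d^2 + 3*d) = (d - 5)*(d + 3)*(d)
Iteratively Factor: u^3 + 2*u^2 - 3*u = (u - 1)*(u^2 + 3*u) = u*(u - 1)*(u + 3)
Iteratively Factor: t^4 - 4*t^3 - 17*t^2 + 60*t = (t - 5)*(t^3 + t^2 - 12*t) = (t - 5)*(t + 4)*(t^2 - 3*t) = (t - 5)*(t - 3)*(t + 4)*(t)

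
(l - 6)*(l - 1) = l^2 - 7*l + 6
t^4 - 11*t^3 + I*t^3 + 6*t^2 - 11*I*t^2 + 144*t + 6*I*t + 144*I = (t - 8)*(t - 6)*(t + 3)*(t + I)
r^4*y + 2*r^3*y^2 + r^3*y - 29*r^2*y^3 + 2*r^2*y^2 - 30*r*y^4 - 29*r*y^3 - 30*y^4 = (r - 5*y)*(r + y)*(r + 6*y)*(r*y + y)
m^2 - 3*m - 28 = (m - 7)*(m + 4)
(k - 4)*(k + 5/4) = k^2 - 11*k/4 - 5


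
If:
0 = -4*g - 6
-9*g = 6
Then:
No Solution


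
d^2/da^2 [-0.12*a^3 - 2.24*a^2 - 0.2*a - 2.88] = -0.72*a - 4.48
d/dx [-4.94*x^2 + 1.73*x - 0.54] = 1.73 - 9.88*x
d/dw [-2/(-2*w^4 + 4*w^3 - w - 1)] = 2*(-8*w^3 + 12*w^2 - 1)/(2*w^4 - 4*w^3 + w + 1)^2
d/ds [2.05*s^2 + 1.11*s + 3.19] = 4.1*s + 1.11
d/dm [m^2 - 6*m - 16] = 2*m - 6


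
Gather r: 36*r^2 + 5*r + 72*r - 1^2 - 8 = 36*r^2 + 77*r - 9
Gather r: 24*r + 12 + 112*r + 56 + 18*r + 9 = 154*r + 77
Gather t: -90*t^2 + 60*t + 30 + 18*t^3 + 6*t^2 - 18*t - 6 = 18*t^3 - 84*t^2 + 42*t + 24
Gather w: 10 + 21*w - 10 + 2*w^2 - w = 2*w^2 + 20*w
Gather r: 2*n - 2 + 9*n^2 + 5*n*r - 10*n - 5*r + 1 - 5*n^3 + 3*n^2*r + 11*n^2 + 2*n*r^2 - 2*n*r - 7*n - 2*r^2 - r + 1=-5*n^3 + 20*n^2 - 15*n + r^2*(2*n - 2) + r*(3*n^2 + 3*n - 6)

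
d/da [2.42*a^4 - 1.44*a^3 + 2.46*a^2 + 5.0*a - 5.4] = 9.68*a^3 - 4.32*a^2 + 4.92*a + 5.0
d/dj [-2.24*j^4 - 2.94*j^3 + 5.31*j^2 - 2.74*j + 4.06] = -8.96*j^3 - 8.82*j^2 + 10.62*j - 2.74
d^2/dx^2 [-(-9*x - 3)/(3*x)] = 2/x^3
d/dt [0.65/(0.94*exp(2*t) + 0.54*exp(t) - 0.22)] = (-1.222*exp(t) - 0.351)*exp(t)/(0.94*exp(2*t) + 0.54*exp(t) - 0.22)^2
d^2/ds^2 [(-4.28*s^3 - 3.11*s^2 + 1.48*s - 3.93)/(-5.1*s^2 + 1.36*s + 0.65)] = (1.13686837721616e-13*s^5 + 10.361296*s^3 + 697.87482*s^2 - 182.13828*s + 45.838346)/(132.651*s^6 - 106.1208*s^5 - 22.42062*s^4 + 24.534944*s^3 + 2.85753*s^2 - 1.7238*s - 0.274625)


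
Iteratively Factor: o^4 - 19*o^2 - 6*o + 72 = (o + 3)*(o^3 - 3*o^2 - 10*o + 24) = (o + 3)^2*(o^2 - 6*o + 8) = (o - 4)*(o + 3)^2*(o - 2)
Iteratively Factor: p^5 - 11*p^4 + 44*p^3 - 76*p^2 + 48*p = (p - 2)*(p^4 - 9*p^3 + 26*p^2 - 24*p) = (p - 2)^2*(p^3 - 7*p^2 + 12*p) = (p - 4)*(p - 2)^2*(p^2 - 3*p) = p*(p - 4)*(p - 2)^2*(p - 3)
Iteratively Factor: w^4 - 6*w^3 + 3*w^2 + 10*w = (w + 1)*(w^3 - 7*w^2 + 10*w) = (w - 2)*(w + 1)*(w^2 - 5*w) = (w - 5)*(w - 2)*(w + 1)*(w)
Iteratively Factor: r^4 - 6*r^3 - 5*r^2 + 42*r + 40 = (r + 1)*(r^3 - 7*r^2 + 2*r + 40) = (r - 5)*(r + 1)*(r^2 - 2*r - 8) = (r - 5)*(r - 4)*(r + 1)*(r + 2)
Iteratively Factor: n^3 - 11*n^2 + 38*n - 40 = (n - 4)*(n^2 - 7*n + 10) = (n - 4)*(n - 2)*(n - 5)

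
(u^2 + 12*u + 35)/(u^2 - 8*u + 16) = (u^2 + 12*u + 35)/(u^2 - 8*u + 16)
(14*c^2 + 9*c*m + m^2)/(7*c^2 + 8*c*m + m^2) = (2*c + m)/(c + m)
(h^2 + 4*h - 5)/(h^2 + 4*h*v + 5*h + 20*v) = (h - 1)/(h + 4*v)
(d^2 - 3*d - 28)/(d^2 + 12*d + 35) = (d^2 - 3*d - 28)/(d^2 + 12*d + 35)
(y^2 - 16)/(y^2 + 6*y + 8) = (y - 4)/(y + 2)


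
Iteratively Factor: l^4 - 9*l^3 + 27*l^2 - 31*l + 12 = (l - 4)*(l^3 - 5*l^2 + 7*l - 3) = (l - 4)*(l - 1)*(l^2 - 4*l + 3) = (l - 4)*(l - 3)*(l - 1)*(l - 1)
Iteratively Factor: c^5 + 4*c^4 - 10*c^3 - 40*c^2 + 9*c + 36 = (c - 1)*(c^4 + 5*c^3 - 5*c^2 - 45*c - 36) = (c - 1)*(c + 1)*(c^3 + 4*c^2 - 9*c - 36) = (c - 1)*(c + 1)*(c + 4)*(c^2 - 9) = (c - 1)*(c + 1)*(c + 3)*(c + 4)*(c - 3)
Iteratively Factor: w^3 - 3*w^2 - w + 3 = (w + 1)*(w^2 - 4*w + 3) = (w - 1)*(w + 1)*(w - 3)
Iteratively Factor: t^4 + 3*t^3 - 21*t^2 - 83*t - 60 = (t + 3)*(t^3 - 21*t - 20) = (t + 1)*(t + 3)*(t^2 - t - 20) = (t + 1)*(t + 3)*(t + 4)*(t - 5)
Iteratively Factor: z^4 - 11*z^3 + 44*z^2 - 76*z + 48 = (z - 2)*(z^3 - 9*z^2 + 26*z - 24) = (z - 3)*(z - 2)*(z^2 - 6*z + 8) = (z - 4)*(z - 3)*(z - 2)*(z - 2)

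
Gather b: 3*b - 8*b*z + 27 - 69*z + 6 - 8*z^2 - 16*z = b*(3 - 8*z) - 8*z^2 - 85*z + 33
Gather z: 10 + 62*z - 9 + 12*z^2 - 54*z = 12*z^2 + 8*z + 1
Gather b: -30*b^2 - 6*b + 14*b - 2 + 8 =-30*b^2 + 8*b + 6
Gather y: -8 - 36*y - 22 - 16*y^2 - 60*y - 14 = -16*y^2 - 96*y - 44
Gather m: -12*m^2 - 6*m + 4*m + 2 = -12*m^2 - 2*m + 2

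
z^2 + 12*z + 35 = (z + 5)*(z + 7)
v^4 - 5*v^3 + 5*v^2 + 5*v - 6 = (v - 3)*(v - 2)*(v - 1)*(v + 1)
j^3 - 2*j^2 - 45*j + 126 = (j - 6)*(j - 3)*(j + 7)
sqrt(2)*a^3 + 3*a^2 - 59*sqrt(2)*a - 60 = (a - 5*sqrt(2))*(a + 6*sqrt(2))*(sqrt(2)*a + 1)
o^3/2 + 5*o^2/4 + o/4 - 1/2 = (o/2 + 1/2)*(o - 1/2)*(o + 2)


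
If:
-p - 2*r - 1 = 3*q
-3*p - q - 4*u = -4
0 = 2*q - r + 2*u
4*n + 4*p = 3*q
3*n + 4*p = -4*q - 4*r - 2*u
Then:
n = -85/124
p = 5/62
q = -25/31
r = 83/124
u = 283/248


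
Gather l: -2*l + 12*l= 10*l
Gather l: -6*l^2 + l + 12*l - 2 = -6*l^2 + 13*l - 2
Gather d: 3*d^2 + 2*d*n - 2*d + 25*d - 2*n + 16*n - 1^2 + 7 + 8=3*d^2 + d*(2*n + 23) + 14*n + 14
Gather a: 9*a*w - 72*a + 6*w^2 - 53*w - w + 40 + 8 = a*(9*w - 72) + 6*w^2 - 54*w + 48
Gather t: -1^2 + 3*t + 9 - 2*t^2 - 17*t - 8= -2*t^2 - 14*t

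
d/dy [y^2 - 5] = 2*y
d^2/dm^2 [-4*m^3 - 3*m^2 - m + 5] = -24*m - 6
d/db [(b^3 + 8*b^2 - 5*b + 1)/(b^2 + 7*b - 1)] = (b^4 + 14*b^3 + 58*b^2 - 18*b - 2)/(b^4 + 14*b^3 + 47*b^2 - 14*b + 1)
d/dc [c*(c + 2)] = 2*c + 2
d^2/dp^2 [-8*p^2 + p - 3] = -16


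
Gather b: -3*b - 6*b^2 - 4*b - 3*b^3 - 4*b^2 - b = -3*b^3 - 10*b^2 - 8*b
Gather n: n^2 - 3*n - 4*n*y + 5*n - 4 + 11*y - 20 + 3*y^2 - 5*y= n^2 + n*(2 - 4*y) + 3*y^2 + 6*y - 24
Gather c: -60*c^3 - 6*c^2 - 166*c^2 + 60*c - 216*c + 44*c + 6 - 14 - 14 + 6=-60*c^3 - 172*c^2 - 112*c - 16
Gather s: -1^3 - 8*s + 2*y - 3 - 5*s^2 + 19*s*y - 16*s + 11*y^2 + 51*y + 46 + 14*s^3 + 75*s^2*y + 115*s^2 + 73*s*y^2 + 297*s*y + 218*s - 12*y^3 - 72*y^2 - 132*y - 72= 14*s^3 + s^2*(75*y + 110) + s*(73*y^2 + 316*y + 194) - 12*y^3 - 61*y^2 - 79*y - 30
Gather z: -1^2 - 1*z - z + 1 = -2*z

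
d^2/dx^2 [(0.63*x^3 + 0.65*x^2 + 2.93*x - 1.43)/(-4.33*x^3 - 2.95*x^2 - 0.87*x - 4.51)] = (-8.27896000000004*x^6 - 315.366024*x^5 + 259.498632*x^4 + 460.190192*x^3 + 830.66016*x^2 + 11.475288*x - 39.335384)/(81.182737*x^9 + 165.927765*x^8 + 161.980104*x^7 + 346.022662*x^6 + 378.196566*x^5 + 226.381116*x^4 + 334.325892*x^3 + 190.250742*x^2 + 53.087661*x + 91.733851)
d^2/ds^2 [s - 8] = 0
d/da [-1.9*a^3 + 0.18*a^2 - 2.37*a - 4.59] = -5.7*a^2 + 0.36*a - 2.37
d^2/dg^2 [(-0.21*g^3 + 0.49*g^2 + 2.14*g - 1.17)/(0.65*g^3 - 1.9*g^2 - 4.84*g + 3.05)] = (-0.104649999999999*g^6 + 1.46094*g^5 - 7.54416000000001*g^4 + 17.150198*g^3 - 18.53046*g^2 + 12.04788*g + 3.921606)/(0.274625*g^9 - 2.40825*g^8 + 0.9048*g^7 + 32.871275*g^6 - 29.33778*g^5 - 158.06622*g^4 + 73.046771*g^3 + 161.31999*g^2 - 135.0723*g + 28.372625)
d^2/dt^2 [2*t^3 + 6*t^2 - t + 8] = 12*t + 12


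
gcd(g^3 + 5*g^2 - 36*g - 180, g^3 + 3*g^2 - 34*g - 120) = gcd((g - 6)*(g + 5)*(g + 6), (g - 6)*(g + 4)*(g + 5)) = g^2 - g - 30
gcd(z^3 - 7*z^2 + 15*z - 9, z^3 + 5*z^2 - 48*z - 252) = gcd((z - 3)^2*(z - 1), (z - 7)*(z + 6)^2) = 1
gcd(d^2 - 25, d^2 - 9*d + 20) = d - 5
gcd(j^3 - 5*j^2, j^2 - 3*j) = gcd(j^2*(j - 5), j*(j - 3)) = j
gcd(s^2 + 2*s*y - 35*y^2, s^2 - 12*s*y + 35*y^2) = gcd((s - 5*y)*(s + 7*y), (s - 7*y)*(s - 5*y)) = -s + 5*y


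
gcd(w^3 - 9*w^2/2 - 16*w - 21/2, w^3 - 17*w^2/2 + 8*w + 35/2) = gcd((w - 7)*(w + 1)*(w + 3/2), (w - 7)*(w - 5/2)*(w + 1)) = w^2 - 6*w - 7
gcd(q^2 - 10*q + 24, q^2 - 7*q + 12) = q - 4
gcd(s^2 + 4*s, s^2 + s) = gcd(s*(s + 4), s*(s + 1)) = s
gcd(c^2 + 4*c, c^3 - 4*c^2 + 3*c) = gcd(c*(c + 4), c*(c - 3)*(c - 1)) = c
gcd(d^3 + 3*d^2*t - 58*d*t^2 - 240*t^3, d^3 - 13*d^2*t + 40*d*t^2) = -d + 8*t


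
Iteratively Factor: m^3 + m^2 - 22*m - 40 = (m + 2)*(m^2 - m - 20) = (m + 2)*(m + 4)*(m - 5)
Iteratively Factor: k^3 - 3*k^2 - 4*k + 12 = (k + 2)*(k^2 - 5*k + 6) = (k - 3)*(k + 2)*(k - 2)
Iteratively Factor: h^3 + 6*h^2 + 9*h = (h + 3)*(h^2 + 3*h) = (h + 3)^2*(h)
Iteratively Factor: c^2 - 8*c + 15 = (c - 3)*(c - 5)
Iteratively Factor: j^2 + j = (j + 1)*(j)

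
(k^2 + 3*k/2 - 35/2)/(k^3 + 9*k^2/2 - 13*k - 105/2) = 1/(k + 3)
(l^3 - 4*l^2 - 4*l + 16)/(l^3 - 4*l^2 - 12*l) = (l^2 - 6*l + 8)/(l*(l - 6))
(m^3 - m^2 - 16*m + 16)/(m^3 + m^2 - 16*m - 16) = (m - 1)/(m + 1)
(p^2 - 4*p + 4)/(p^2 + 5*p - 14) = (p - 2)/(p + 7)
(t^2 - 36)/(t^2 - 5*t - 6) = (t + 6)/(t + 1)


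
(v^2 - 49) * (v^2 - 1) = v^4 - 50*v^2 + 49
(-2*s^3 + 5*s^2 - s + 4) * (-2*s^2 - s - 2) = 4*s^5 - 8*s^4 + s^3 - 17*s^2 - 2*s - 8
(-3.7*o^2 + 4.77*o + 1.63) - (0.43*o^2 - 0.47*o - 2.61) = -4.13*o^2 + 5.24*o + 4.24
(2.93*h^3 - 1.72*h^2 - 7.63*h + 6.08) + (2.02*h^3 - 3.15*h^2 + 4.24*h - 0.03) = 4.95*h^3 - 4.87*h^2 - 3.39*h + 6.05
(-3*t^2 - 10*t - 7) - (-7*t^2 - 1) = 4*t^2 - 10*t - 6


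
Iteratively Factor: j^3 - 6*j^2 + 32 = (j + 2)*(j^2 - 8*j + 16) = (j - 4)*(j + 2)*(j - 4)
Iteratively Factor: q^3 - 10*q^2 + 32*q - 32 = (q - 4)*(q^2 - 6*q + 8) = (q - 4)*(q - 2)*(q - 4)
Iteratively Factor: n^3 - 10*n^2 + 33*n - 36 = (n - 3)*(n^2 - 7*n + 12) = (n - 4)*(n - 3)*(n - 3)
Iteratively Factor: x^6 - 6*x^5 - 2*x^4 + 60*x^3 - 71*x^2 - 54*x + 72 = (x - 4)*(x^5 - 2*x^4 - 10*x^3 + 20*x^2 + 9*x - 18) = (x - 4)*(x - 1)*(x^4 - x^3 - 11*x^2 + 9*x + 18) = (x - 4)*(x - 1)*(x + 1)*(x^3 - 2*x^2 - 9*x + 18) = (x - 4)*(x - 2)*(x - 1)*(x + 1)*(x^2 - 9) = (x - 4)*(x - 3)*(x - 2)*(x - 1)*(x + 1)*(x + 3)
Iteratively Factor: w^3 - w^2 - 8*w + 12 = (w - 2)*(w^2 + w - 6) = (w - 2)*(w + 3)*(w - 2)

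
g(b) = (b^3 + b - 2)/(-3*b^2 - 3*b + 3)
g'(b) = (6*b + 3)*(b^3 + b - 2)/(-3*b^2 - 3*b + 3)^2 + (3*b^2 + 1)/(-3*b^2 - 3*b + 3)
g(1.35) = -0.28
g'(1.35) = -0.52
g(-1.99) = 4.08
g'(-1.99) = 8.10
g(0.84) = 0.35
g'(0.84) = -3.61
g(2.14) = -0.58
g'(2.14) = -0.32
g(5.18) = -1.53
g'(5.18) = -0.32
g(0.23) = -0.82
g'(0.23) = -1.12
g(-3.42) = 2.08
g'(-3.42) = 0.02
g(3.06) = -0.87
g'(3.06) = -0.31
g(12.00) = -3.74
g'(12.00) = -0.33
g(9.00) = -2.76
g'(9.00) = -0.33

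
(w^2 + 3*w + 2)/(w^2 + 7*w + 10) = (w + 1)/(w + 5)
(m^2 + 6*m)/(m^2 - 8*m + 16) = m*(m + 6)/(m^2 - 8*m + 16)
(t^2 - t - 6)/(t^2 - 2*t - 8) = (t - 3)/(t - 4)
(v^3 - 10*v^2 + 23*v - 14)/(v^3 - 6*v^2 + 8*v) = (v^2 - 8*v + 7)/(v*(v - 4))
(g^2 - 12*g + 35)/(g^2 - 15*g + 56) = (g - 5)/(g - 8)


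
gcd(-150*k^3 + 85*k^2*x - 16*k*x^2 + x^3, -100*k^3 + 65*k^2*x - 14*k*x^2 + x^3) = 25*k^2 - 10*k*x + x^2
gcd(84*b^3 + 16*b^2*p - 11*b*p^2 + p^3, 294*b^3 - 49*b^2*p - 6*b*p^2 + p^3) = 42*b^2 - 13*b*p + p^2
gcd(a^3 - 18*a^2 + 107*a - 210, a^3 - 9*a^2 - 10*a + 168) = a^2 - 13*a + 42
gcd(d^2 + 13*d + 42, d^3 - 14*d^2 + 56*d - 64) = 1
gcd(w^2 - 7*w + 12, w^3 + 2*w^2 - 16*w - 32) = w - 4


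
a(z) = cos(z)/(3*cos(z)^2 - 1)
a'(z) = -sin(z)/(3*cos(z)^2 - 1) + 6*sin(z)*cos(z)^2/(3*cos(z)^2 - 1)^2 = (3*cos(z)^2 + 1)*sin(z)/(3*cos(z)^2 - 1)^2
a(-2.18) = 32.31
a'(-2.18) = -5182.36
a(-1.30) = -0.34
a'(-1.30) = -1.90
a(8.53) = -3.59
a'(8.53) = 55.72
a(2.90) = -0.53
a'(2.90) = 0.27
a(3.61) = -0.64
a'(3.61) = -0.79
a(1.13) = -0.94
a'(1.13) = 6.79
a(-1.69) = 0.12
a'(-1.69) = -1.13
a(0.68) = 0.96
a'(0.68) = 2.67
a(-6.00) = 0.54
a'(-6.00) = 0.34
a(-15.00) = -1.04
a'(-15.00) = -3.32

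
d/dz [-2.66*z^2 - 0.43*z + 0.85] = -5.32*z - 0.43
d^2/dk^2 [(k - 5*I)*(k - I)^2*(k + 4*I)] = 12*k^2 - 18*I*k + 34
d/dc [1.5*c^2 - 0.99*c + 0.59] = 3.0*c - 0.99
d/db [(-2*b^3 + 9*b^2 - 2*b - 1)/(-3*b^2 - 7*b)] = (6*b^4 + 28*b^3 - 69*b^2 - 6*b - 7)/(b^2*(9*b^2 + 42*b + 49))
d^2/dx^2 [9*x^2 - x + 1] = 18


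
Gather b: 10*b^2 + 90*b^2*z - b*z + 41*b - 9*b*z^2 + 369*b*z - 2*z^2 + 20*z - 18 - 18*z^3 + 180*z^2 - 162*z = b^2*(90*z + 10) + b*(-9*z^2 + 368*z + 41) - 18*z^3 + 178*z^2 - 142*z - 18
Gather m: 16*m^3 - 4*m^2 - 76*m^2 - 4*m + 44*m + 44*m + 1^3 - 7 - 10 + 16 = 16*m^3 - 80*m^2 + 84*m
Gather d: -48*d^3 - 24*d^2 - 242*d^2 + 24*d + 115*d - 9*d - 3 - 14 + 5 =-48*d^3 - 266*d^2 + 130*d - 12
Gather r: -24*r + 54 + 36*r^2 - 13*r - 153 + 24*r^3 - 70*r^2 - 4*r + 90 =24*r^3 - 34*r^2 - 41*r - 9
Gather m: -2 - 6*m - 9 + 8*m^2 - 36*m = 8*m^2 - 42*m - 11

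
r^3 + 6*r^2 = r^2*(r + 6)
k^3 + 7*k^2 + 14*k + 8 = (k + 1)*(k + 2)*(k + 4)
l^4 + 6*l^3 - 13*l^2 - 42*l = l*(l - 3)*(l + 2)*(l + 7)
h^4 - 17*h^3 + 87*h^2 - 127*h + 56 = (h - 8)*(h - 7)*(h - 1)^2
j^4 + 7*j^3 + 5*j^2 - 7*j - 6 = (j - 1)*(j + 1)^2*(j + 6)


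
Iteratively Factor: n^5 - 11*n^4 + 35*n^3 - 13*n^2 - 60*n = (n - 4)*(n^4 - 7*n^3 + 7*n^2 + 15*n) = (n - 5)*(n - 4)*(n^3 - 2*n^2 - 3*n) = n*(n - 5)*(n - 4)*(n^2 - 2*n - 3) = n*(n - 5)*(n - 4)*(n + 1)*(n - 3)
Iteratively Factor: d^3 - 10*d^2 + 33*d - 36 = (d - 4)*(d^2 - 6*d + 9) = (d - 4)*(d - 3)*(d - 3)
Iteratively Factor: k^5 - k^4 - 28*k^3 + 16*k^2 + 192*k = (k + 4)*(k^4 - 5*k^3 - 8*k^2 + 48*k) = (k + 3)*(k + 4)*(k^3 - 8*k^2 + 16*k) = k*(k + 3)*(k + 4)*(k^2 - 8*k + 16) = k*(k - 4)*(k + 3)*(k + 4)*(k - 4)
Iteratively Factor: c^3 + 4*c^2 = (c)*(c^2 + 4*c) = c*(c + 4)*(c)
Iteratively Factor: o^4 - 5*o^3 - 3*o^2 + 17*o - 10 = (o - 5)*(o^3 - 3*o + 2) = (o - 5)*(o - 1)*(o^2 + o - 2) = (o - 5)*(o - 1)^2*(o + 2)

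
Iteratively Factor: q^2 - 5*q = (q)*(q - 5)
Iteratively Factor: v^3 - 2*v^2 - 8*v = (v + 2)*(v^2 - 4*v) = v*(v + 2)*(v - 4)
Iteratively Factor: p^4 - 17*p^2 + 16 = (p - 1)*(p^3 + p^2 - 16*p - 16) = (p - 1)*(p + 1)*(p^2 - 16) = (p - 1)*(p + 1)*(p + 4)*(p - 4)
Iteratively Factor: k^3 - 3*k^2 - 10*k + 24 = (k + 3)*(k^2 - 6*k + 8) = (k - 4)*(k + 3)*(k - 2)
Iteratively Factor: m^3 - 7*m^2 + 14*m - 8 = (m - 2)*(m^2 - 5*m + 4) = (m - 2)*(m - 1)*(m - 4)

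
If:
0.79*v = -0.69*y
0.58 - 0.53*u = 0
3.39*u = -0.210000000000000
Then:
No Solution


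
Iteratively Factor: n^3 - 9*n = (n)*(n^2 - 9) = n*(n - 3)*(n + 3)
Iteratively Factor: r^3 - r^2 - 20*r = (r)*(r^2 - r - 20) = r*(r - 5)*(r + 4)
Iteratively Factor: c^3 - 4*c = (c - 2)*(c^2 + 2*c) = (c - 2)*(c + 2)*(c)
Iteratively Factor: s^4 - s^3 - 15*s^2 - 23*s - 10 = (s + 1)*(s^3 - 2*s^2 - 13*s - 10) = (s - 5)*(s + 1)*(s^2 + 3*s + 2) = (s - 5)*(s + 1)*(s + 2)*(s + 1)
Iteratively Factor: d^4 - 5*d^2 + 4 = (d - 2)*(d^3 + 2*d^2 - d - 2) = (d - 2)*(d - 1)*(d^2 + 3*d + 2) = (d - 2)*(d - 1)*(d + 2)*(d + 1)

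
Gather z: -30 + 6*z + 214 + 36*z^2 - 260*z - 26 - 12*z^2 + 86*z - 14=24*z^2 - 168*z + 144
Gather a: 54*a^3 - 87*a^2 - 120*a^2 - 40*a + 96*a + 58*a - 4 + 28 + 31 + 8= 54*a^3 - 207*a^2 + 114*a + 63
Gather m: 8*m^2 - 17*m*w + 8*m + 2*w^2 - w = 8*m^2 + m*(8 - 17*w) + 2*w^2 - w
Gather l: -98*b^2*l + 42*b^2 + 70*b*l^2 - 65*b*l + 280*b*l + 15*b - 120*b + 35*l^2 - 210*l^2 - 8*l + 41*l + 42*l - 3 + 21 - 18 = 42*b^2 - 105*b + l^2*(70*b - 175) + l*(-98*b^2 + 215*b + 75)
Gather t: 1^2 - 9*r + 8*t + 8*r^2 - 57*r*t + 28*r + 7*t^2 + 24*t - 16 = 8*r^2 + 19*r + 7*t^2 + t*(32 - 57*r) - 15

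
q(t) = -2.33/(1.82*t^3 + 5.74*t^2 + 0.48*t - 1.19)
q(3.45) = -0.02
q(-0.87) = -1.51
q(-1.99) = -0.37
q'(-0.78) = -10.60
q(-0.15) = 2.05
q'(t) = -2.33*(-5.46*t^2 - 11.48*t - 0.48)/(1.82*t^3 + 5.74*t^2 + 0.48*t - 1.19)^2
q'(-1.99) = -0.04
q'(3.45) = 0.01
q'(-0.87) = -5.29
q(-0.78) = -2.19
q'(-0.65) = -60.78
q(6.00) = -0.00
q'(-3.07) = 25.91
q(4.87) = -0.01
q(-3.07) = 1.90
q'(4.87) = 0.00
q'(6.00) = 0.00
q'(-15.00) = 0.00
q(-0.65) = -5.50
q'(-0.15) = -2.01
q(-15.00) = 0.00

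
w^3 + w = w*(w - I)*(w + I)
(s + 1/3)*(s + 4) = s^2 + 13*s/3 + 4/3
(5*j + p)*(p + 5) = 5*j*p + 25*j + p^2 + 5*p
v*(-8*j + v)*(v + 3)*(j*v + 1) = -8*j^2*v^3 - 24*j^2*v^2 + j*v^4 + 3*j*v^3 - 8*j*v^2 - 24*j*v + v^3 + 3*v^2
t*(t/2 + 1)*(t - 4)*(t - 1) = t^4/2 - 3*t^3/2 - 3*t^2 + 4*t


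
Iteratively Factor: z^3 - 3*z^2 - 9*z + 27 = (z - 3)*(z^2 - 9) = (z - 3)*(z + 3)*(z - 3)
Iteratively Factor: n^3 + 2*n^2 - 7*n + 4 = (n - 1)*(n^2 + 3*n - 4) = (n - 1)*(n + 4)*(n - 1)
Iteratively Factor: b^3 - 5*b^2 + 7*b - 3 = (b - 1)*(b^2 - 4*b + 3) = (b - 1)^2*(b - 3)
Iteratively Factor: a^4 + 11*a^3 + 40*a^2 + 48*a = (a + 4)*(a^3 + 7*a^2 + 12*a) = (a + 4)^2*(a^2 + 3*a) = a*(a + 4)^2*(a + 3)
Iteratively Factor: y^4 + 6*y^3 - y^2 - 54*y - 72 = (y + 2)*(y^3 + 4*y^2 - 9*y - 36) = (y + 2)*(y + 3)*(y^2 + y - 12) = (y + 2)*(y + 3)*(y + 4)*(y - 3)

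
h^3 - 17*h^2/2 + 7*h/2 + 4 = (h - 8)*(h - 1)*(h + 1/2)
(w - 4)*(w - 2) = w^2 - 6*w + 8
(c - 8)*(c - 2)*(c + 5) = c^3 - 5*c^2 - 34*c + 80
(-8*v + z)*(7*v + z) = -56*v^2 - v*z + z^2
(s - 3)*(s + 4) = s^2 + s - 12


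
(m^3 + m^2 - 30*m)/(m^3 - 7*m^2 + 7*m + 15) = m*(m + 6)/(m^2 - 2*m - 3)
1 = 1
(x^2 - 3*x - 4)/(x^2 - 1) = (x - 4)/(x - 1)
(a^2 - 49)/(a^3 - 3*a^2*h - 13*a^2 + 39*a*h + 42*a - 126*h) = (a + 7)/(a^2 - 3*a*h - 6*a + 18*h)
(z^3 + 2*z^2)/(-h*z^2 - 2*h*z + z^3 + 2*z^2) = z/(-h + z)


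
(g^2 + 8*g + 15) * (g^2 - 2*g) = g^4 + 6*g^3 - g^2 - 30*g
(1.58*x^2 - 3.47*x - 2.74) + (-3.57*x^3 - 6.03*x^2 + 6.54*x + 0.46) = -3.57*x^3 - 4.45*x^2 + 3.07*x - 2.28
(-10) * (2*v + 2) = -20*v - 20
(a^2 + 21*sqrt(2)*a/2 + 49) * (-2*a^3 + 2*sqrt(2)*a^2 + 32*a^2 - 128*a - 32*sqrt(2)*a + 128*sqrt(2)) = -2*a^5 - 19*sqrt(2)*a^4 + 32*a^4 - 184*a^3 + 304*sqrt(2)*a^3 - 1118*sqrt(2)*a^2 + 896*a^2 - 3584*a - 1568*sqrt(2)*a + 6272*sqrt(2)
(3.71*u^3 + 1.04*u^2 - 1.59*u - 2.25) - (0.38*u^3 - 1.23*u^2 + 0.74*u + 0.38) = 3.33*u^3 + 2.27*u^2 - 2.33*u - 2.63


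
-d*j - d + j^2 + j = (-d + j)*(j + 1)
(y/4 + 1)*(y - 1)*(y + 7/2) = y^3/4 + 13*y^2/8 + 13*y/8 - 7/2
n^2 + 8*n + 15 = (n + 3)*(n + 5)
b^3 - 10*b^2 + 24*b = b*(b - 6)*(b - 4)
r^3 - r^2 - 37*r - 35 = (r - 7)*(r + 1)*(r + 5)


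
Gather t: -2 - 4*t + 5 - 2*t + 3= 6 - 6*t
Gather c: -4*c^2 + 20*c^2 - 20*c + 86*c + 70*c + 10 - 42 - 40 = 16*c^2 + 136*c - 72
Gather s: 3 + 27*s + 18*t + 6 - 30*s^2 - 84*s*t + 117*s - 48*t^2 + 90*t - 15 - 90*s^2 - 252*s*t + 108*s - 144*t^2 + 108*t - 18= -120*s^2 + s*(252 - 336*t) - 192*t^2 + 216*t - 24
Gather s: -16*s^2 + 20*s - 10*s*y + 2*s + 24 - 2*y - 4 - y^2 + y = -16*s^2 + s*(22 - 10*y) - y^2 - y + 20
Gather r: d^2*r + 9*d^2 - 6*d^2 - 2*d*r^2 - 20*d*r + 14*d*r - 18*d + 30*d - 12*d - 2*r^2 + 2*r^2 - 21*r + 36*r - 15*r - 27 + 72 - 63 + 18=3*d^2 - 2*d*r^2 + r*(d^2 - 6*d)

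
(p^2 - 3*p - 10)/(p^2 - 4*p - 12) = (p - 5)/(p - 6)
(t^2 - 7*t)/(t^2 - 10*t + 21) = t/(t - 3)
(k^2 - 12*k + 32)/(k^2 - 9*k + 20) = (k - 8)/(k - 5)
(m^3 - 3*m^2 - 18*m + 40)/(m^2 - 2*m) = m - 1 - 20/m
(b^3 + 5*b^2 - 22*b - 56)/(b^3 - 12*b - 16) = (b + 7)/(b + 2)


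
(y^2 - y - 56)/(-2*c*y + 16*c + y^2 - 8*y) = (y + 7)/(-2*c + y)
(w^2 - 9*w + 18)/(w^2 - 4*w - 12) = (w - 3)/(w + 2)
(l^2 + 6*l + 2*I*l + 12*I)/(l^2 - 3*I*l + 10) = (l + 6)/(l - 5*I)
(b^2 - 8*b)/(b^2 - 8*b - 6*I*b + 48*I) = b/(b - 6*I)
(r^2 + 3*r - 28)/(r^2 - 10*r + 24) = (r + 7)/(r - 6)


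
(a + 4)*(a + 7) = a^2 + 11*a + 28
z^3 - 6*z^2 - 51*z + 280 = (z - 8)*(z - 5)*(z + 7)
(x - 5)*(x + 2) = x^2 - 3*x - 10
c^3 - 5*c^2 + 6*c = c*(c - 3)*(c - 2)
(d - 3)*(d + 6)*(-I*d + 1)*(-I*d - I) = -d^4 - 4*d^3 - I*d^3 + 15*d^2 - 4*I*d^2 + 18*d + 15*I*d + 18*I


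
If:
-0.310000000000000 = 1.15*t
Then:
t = -0.27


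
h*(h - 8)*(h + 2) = h^3 - 6*h^2 - 16*h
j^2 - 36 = (j - 6)*(j + 6)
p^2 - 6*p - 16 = (p - 8)*(p + 2)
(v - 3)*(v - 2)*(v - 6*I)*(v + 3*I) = v^4 - 5*v^3 - 3*I*v^3 + 24*v^2 + 15*I*v^2 - 90*v - 18*I*v + 108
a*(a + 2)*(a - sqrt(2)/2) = a^3 - sqrt(2)*a^2/2 + 2*a^2 - sqrt(2)*a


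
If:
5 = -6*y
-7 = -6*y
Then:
No Solution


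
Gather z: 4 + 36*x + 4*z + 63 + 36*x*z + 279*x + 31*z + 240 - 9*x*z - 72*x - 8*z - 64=243*x + z*(27*x + 27) + 243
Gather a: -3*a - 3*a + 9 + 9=18 - 6*a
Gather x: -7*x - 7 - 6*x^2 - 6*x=-6*x^2 - 13*x - 7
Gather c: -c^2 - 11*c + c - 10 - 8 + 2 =-c^2 - 10*c - 16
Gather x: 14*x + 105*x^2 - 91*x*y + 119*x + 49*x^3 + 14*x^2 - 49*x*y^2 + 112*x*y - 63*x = 49*x^3 + 119*x^2 + x*(-49*y^2 + 21*y + 70)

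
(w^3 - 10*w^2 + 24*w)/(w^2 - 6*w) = w - 4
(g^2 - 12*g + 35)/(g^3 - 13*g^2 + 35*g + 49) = (g - 5)/(g^2 - 6*g - 7)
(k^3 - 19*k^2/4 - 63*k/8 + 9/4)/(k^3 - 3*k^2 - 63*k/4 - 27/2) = (4*k - 1)/(2*(2*k + 3))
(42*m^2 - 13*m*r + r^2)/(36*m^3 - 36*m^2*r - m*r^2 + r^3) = (-7*m + r)/(-6*m^2 + 5*m*r + r^2)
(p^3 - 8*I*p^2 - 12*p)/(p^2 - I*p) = (p^2 - 8*I*p - 12)/(p - I)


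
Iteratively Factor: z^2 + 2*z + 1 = (z + 1)*(z + 1)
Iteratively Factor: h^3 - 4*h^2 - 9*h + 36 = (h - 3)*(h^2 - h - 12) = (h - 4)*(h - 3)*(h + 3)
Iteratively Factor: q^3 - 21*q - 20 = (q - 5)*(q^2 + 5*q + 4) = (q - 5)*(q + 1)*(q + 4)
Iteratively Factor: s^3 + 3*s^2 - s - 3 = (s + 1)*(s^2 + 2*s - 3) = (s - 1)*(s + 1)*(s + 3)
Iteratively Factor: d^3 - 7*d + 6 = (d + 3)*(d^2 - 3*d + 2) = (d - 2)*(d + 3)*(d - 1)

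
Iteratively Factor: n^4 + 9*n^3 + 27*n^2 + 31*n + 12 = (n + 3)*(n^3 + 6*n^2 + 9*n + 4) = (n + 1)*(n + 3)*(n^2 + 5*n + 4) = (n + 1)*(n + 3)*(n + 4)*(n + 1)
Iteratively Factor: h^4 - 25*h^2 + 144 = (h - 3)*(h^3 + 3*h^2 - 16*h - 48) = (h - 3)*(h + 4)*(h^2 - h - 12) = (h - 3)*(h + 3)*(h + 4)*(h - 4)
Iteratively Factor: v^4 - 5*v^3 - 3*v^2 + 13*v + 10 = (v - 5)*(v^3 - 3*v - 2) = (v - 5)*(v + 1)*(v^2 - v - 2) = (v - 5)*(v - 2)*(v + 1)*(v + 1)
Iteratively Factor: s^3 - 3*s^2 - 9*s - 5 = (s - 5)*(s^2 + 2*s + 1) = (s - 5)*(s + 1)*(s + 1)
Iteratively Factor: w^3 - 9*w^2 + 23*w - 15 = (w - 5)*(w^2 - 4*w + 3) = (w - 5)*(w - 1)*(w - 3)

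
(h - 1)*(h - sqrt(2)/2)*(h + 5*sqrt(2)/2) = h^3 - h^2 + 2*sqrt(2)*h^2 - 2*sqrt(2)*h - 5*h/2 + 5/2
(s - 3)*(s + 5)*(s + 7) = s^3 + 9*s^2 - s - 105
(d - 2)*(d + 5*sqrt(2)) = d^2 - 2*d + 5*sqrt(2)*d - 10*sqrt(2)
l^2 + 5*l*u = l*(l + 5*u)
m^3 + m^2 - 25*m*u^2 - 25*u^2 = (m + 1)*(m - 5*u)*(m + 5*u)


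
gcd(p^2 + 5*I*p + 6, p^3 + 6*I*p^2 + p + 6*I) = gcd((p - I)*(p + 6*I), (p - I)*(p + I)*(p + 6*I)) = p^2 + 5*I*p + 6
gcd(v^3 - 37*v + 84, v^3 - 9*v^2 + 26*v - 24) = v^2 - 7*v + 12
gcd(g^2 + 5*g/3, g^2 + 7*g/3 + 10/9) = g + 5/3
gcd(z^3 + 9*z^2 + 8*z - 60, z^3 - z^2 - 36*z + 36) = z + 6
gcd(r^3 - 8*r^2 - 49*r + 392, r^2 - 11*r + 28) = r - 7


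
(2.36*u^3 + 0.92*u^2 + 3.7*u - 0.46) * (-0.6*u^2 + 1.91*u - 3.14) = -1.416*u^5 + 3.9556*u^4 - 7.8732*u^3 + 4.4542*u^2 - 12.4966*u + 1.4444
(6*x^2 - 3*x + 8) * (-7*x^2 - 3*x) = -42*x^4 + 3*x^3 - 47*x^2 - 24*x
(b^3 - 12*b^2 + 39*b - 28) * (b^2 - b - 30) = b^5 - 13*b^4 + 21*b^3 + 293*b^2 - 1142*b + 840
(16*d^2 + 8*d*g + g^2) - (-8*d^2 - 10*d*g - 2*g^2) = 24*d^2 + 18*d*g + 3*g^2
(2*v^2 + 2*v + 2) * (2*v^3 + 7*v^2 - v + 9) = 4*v^5 + 18*v^4 + 16*v^3 + 30*v^2 + 16*v + 18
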